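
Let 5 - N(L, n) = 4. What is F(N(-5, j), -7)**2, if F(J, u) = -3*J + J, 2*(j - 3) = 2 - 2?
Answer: 4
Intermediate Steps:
j = 3 (j = 3 + (2 - 2)/2 = 3 + (1/2)*0 = 3 + 0 = 3)
N(L, n) = 1 (N(L, n) = 5 - 1*4 = 5 - 4 = 1)
F(J, u) = -2*J
F(N(-5, j), -7)**2 = (-2*1)**2 = (-2)**2 = 4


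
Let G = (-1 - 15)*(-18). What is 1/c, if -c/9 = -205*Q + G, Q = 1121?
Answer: 1/2065653 ≈ 4.8411e-7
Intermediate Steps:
G = 288 (G = -16*(-18) = 288)
c = 2065653 (c = -9*(-205*1121 + 288) = -9*(-229805 + 288) = -9*(-229517) = 2065653)
1/c = 1/2065653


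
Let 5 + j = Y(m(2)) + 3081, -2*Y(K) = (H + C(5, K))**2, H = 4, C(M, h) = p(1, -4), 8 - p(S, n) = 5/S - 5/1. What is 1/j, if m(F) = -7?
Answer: 1/3004 ≈ 0.00033289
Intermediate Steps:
p(S, n) = 13 - 5/S (p(S, n) = 8 - (5/S - 5/1) = 8 - (5/S - 5*1) = 8 - (5/S - 5) = 8 - (-5 + 5/S) = 8 + (5 - 5/S) = 13 - 5/S)
C(M, h) = 8 (C(M, h) = 13 - 5/1 = 13 - 5*1 = 13 - 5 = 8)
Y(K) = -72 (Y(K) = -(4 + 8)**2/2 = -1/2*12**2 = -1/2*144 = -72)
j = 3004 (j = -5 + (-72 + 3081) = -5 + 3009 = 3004)
1/j = 1/3004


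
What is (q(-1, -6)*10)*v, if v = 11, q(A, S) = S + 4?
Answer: -220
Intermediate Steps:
q(A, S) = 4 + S
(q(-1, -6)*10)*v = ((4 - 6)*10)*11 = -2*10*11 = -20*11 = -220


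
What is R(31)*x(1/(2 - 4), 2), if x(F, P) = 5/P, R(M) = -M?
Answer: -155/2 ≈ -77.500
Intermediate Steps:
R(31)*x(1/(2 - 4), 2) = (-1*31)*(5/2) = -155/2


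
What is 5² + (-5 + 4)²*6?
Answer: 31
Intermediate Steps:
5² + (-5 + 4)²*6 = 25 + (-1)²*6 = 25 + 1*6 = 25 + 6 = 31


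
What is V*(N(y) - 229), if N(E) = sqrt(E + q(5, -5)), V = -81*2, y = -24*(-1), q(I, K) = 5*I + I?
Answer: 37098 - 486*sqrt(6) ≈ 35908.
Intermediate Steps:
q(I, K) = 6*I
y = 24 (y = -4*(-6) = 24)
V = -162
N(E) = sqrt(30 + E) (N(E) = sqrt(E + 6*5) = sqrt(E + 30) = sqrt(30 + E))
V*(N(y) - 229) = -162*(sqrt(30 + 24) - 229) = -162*(sqrt(54) - 229) = -162*(3*sqrt(6) - 229) = -162*(-229 + 3*sqrt(6)) = 37098 - 486*sqrt(6)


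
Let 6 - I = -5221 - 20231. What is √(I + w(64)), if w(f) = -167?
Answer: √25291 ≈ 159.03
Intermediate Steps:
I = 25458 (I = 6 - (-5221 - 20231) = 6 - 1*(-25452) = 6 + 25452 = 25458)
√(I + w(64)) = √(25458 - 167) = √25291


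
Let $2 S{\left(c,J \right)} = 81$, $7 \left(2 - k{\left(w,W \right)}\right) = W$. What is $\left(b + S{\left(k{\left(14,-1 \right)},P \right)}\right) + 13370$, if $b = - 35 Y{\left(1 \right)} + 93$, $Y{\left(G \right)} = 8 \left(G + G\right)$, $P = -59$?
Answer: $\frac{25887}{2} \approx 12944.0$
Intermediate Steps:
$k{\left(w,W \right)} = 2 - \frac{W}{7}$
$S{\left(c,J \right)} = \frac{81}{2}$ ($S{\left(c,J \right)} = \frac{1}{2} \cdot 81 = \frac{81}{2}$)
$Y{\left(G \right)} = 16 G$ ($Y{\left(G \right)} = 8 \cdot 2 G = 16 G$)
$b = -467$ ($b = - 35 \cdot 16 \cdot 1 + 93 = \left(-35\right) 16 + 93 = -560 + 93 = -467$)
$\left(b + S{\left(k{\left(14,-1 \right)},P \right)}\right) + 13370 = \left(-467 + \frac{81}{2}\right) + 13370 = - \frac{853}{2} + 13370 = \frac{25887}{2}$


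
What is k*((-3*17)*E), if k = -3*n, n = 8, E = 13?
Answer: 15912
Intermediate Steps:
k = -24 (k = -3*8 = -24)
k*((-3*17)*E) = -24*(-3*17)*13 = -(-1224)*13 = -24*(-663) = 15912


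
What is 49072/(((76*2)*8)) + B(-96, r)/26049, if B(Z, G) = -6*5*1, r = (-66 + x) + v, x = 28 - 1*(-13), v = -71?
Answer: 1401579/34732 ≈ 40.354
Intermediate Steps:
x = 41 (x = 28 + 13 = 41)
r = -96 (r = (-66 + 41) - 71 = -25 - 71 = -96)
B(Z, G) = -30 (B(Z, G) = -30*1 = -30)
49072/(((76*2)*8)) + B(-96, r)/26049 = 49072/(((76*2)*8)) - 30/26049 = 49072/((152*8)) - 30*1/26049 = 49072/1216 - 10/8683 = 49072*(1/1216) - 10/8683 = 3067/76 - 10/8683 = 1401579/34732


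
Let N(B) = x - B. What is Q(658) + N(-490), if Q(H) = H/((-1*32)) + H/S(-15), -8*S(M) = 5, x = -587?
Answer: -93629/80 ≈ -1170.4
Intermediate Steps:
S(M) = -5/8 (S(M) = -⅛*5 = -5/8)
N(B) = -587 - B
Q(H) = -261*H/160 (Q(H) = H/((-1*32)) + H/(-5/8) = H/(-32) + H*(-8/5) = H*(-1/32) - 8*H/5 = -H/32 - 8*H/5 = -261*H/160)
Q(658) + N(-490) = -261/160*658 + (-587 - 1*(-490)) = -85869/80 + (-587 + 490) = -85869/80 - 97 = -93629/80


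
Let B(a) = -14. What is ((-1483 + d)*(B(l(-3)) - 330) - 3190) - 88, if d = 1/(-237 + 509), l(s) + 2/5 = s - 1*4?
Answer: 17233673/34 ≈ 5.0687e+5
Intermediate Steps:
l(s) = -22/5 + s (l(s) = -⅖ + (s - 1*4) = -⅖ + (s - 4) = -⅖ + (-4 + s) = -22/5 + s)
d = 1/272 ≈ 0.0036765
((-1483 + d)*(B(l(-3)) - 330) - 3190) - 88 = ((-1483 + 1/272)*(-14 - 330) - 3190) - 88 = (-403375/272*(-344) - 3190) - 88 = (17345125/34 - 3190) - 88 = 17236665/34 - 88 = 17233673/34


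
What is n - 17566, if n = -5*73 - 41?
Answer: -17972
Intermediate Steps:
n = -406 (n = -365 - 41 = -406)
n - 17566 = -406 - 17566 = -17972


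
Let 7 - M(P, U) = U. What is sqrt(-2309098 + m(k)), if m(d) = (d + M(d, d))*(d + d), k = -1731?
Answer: 2*I*sqrt(583333) ≈ 1527.5*I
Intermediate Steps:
M(P, U) = 7 - U
m(d) = 14*d (m(d) = (d + (7 - d))*(d + d) = 7*(2*d) = 14*d)
sqrt(-2309098 + m(k)) = sqrt(-2309098 + 14*(-1731)) = sqrt(-2309098 - 24234) = sqrt(-2333332) = 2*I*sqrt(583333)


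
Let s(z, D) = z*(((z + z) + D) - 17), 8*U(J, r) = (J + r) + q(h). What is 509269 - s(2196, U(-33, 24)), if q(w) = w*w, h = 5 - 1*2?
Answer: -9098231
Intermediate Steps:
h = 3 (h = 5 - 2 = 3)
q(w) = w²
U(J, r) = 9/8 + J/8 + r/8 (U(J, r) = ((J + r) + 3²)/8 = ((J + r) + 9)/8 = (9 + J + r)/8 = 9/8 + J/8 + r/8)
s(z, D) = z*(-17 + D + 2*z) (s(z, D) = z*((2*z + D) - 17) = z*((D + 2*z) - 17) = z*(-17 + D + 2*z))
509269 - s(2196, U(-33, 24)) = 509269 - 2196*(-17 + (9/8 + (⅛)*(-33) + (⅛)*24) + 2*2196) = 509269 - 2196*(-17 + (9/8 - 33/8 + 3) + 4392) = 509269 - 2196*(-17 + 0 + 4392) = 509269 - 2196*4375 = 509269 - 1*9607500 = 509269 - 9607500 = -9098231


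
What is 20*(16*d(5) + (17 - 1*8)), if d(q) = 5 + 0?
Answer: 1780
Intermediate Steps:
d(q) = 5
20*(16*d(5) + (17 - 1*8)) = 20*(16*5 + (17 - 1*8)) = 20*(80 + (17 - 8)) = 20*(80 + 9) = 20*89 = 1780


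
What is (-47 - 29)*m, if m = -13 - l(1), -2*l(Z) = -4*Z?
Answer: 1140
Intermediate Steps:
l(Z) = 2*Z (l(Z) = -(-2)*Z = 2*Z)
m = -15 (m = -13 - 2 = -15)
(-47 - 29)*m = (-47 - 29)*(-15) = -76*(-15) = 1140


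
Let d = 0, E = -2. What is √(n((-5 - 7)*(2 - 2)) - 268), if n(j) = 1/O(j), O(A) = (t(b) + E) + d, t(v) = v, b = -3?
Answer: 3*I*√745/5 ≈ 16.377*I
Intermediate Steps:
O(A) = -5 (O(A) = (-3 - 2) + 0 = -5 + 0 = -5)
n(j) = -⅕ (n(j) = 1/(-5) = -⅕)
√(n((-5 - 7)*(2 - 2)) - 268) = √(-⅕ - 268) = √(-1341/5) = 3*I*√745/5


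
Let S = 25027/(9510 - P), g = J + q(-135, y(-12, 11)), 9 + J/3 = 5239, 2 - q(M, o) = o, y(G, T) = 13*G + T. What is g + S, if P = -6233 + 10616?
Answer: 81221326/5127 ≈ 15842.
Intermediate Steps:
y(G, T) = T + 13*G
P = 4383
q(M, o) = 2 - o
J = 15690 (J = -27 + 3*5239 = -27 + 15717 = 15690)
g = 15837 (g = 15690 + (2 - (11 + 13*(-12))) = 15690 + (2 - (11 - 156)) = 15690 + (2 - 1*(-145)) = 15690 + (2 + 145) = 15690 + 147 = 15837)
S = 25027/5127 (S = 25027/(9510 - 1*4383) = 25027/(9510 - 4383) = 25027/5127 ≈ 4.8814)
g + S = 15837 + 25027/5127 = 81221326/5127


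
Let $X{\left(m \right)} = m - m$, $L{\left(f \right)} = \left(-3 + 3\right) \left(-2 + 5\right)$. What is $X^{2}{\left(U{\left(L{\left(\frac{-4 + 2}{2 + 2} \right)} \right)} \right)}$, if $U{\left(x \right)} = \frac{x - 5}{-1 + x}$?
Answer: $0$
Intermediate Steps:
$L{\left(f \right)} = 0$ ($L{\left(f \right)} = 0 \cdot 3 = 0$)
$U{\left(x \right)} = \frac{-5 + x}{-1 + x}$
$X{\left(m \right)} = 0$
$X^{2}{\left(U{\left(L{\left(\frac{-4 + 2}{2 + 2} \right)} \right)} \right)} = 0^{2} = 0$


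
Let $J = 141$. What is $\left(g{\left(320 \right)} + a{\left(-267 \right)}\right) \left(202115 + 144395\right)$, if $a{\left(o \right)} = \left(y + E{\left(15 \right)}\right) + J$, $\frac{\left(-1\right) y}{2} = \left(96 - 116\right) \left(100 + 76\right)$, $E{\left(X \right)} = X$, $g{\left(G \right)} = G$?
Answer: $2604369160$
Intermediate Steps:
$y = 7040$ ($y = - 2 \left(96 - 116\right) \left(100 + 76\right) = - 2 \left(\left(-20\right) 176\right) = \left(-2\right) \left(-3520\right) = 7040$)
$a{\left(o \right)} = 7196$ ($a{\left(o \right)} = \left(7040 + 15\right) + 141 = 7055 + 141 = 7196$)
$\left(g{\left(320 \right)} + a{\left(-267 \right)}\right) \left(202115 + 144395\right) = \left(320 + 7196\right) \left(202115 + 144395\right) = 7516 \cdot 346510 = 2604369160$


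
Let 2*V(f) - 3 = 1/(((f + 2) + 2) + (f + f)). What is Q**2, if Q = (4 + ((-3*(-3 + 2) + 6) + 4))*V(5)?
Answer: 243049/361 ≈ 673.27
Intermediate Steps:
V(f) = 3/2 + 1/(2*(4 + 3*f)) (V(f) = 3/2 + 1/(2*(((f + 2) + 2) + (f + f))) = 3/2 + 1/(2*(((2 + f) + 2) + 2*f)) = 3/2 + 1/(2*((4 + f) + 2*f)) = 3/2 + 1/(2*(4 + 3*f)))
Q = 493/19 (Q = (4 + ((-3*(-3 + 2) + 6) + 4))*((13 + 9*5)/(2*(4 + 3*5))) = (4 + ((-3*(-1) + 6) + 4))*((13 + 45)/(2*(4 + 15))) = (4 + ((3 + 6) + 4))*((1/2)*58/19) = (4 + (9 + 4))*((1/2)*(1/19)*58) = (4 + 13)*(29/19) = 17*(29/19) = 493/19 ≈ 25.947)
Q**2 = (493/19)**2 = 243049/361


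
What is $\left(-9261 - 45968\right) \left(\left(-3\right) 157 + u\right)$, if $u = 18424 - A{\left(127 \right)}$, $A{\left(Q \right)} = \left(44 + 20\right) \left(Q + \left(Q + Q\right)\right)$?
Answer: $355177699$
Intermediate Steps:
$A{\left(Q \right)} = 192 Q$ ($A{\left(Q \right)} = 64 \left(Q + 2 Q\right) = 64 \cdot 3 Q = 192 Q$)
$u = -5960$ ($u = 18424 - 192 \cdot 127 = 18424 - 24384 = -5960$)
$\left(-9261 - 45968\right) \left(\left(-3\right) 157 + u\right) = \left(-9261 - 45968\right) \left(\left(-3\right) 157 - 5960\right) = - 55229 \left(-471 - 5960\right) = \left(-55229\right) \left(-6431\right) = 355177699$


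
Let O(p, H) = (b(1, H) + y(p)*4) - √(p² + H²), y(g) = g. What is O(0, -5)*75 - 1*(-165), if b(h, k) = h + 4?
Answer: 165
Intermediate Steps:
b(h, k) = 4 + h
O(p, H) = 5 - √(H² + p²) + 4*p (O(p, H) = ((4 + 1) + p*4) - √(p² + H²) = (5 + 4*p) - √(H² + p²) = 5 - √(H² + p²) + 4*p)
O(0, -5)*75 - 1*(-165) = (5 - √((-5)² + 0²) + 4*0)*75 - 1*(-165) = (5 - √(25 + 0) + 0)*75 + 165 = (5 - √25 + 0)*75 + 165 = (5 - 1*5 + 0)*75 + 165 = (5 - 5 + 0)*75 + 165 = 0*75 + 165 = 0 + 165 = 165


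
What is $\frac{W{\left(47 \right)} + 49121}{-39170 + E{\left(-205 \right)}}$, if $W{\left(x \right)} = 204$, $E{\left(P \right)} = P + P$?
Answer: $- \frac{9865}{7916} \approx -1.2462$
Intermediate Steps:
$E{\left(P \right)} = 2 P$
$\frac{W{\left(47 \right)} + 49121}{-39170 + E{\left(-205 \right)}} = \frac{204 + 49121}{-39170 + 2 \left(-205\right)} = \frac{49325}{-39170 - 410} = \frac{49325}{-39580} = 49325 \left(- \frac{1}{39580}\right) = - \frac{9865}{7916}$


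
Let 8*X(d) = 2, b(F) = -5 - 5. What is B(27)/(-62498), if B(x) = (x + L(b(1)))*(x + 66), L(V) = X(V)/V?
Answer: -100347/2499920 ≈ -0.040140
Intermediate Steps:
b(F) = -10
X(d) = 1/4 (X(d) = (1/8)*2 = 1/4)
L(V) = 1/(4*V)
B(x) = (66 + x)*(-1/40 + x) (B(x) = (x + (1/4)/(-10))*(x + 66) = (x + (1/4)*(-1/10))*(66 + x) = (x - 1/40)*(66 + x) = (-1/40 + x)*(66 + x) = (66 + x)*(-1/40 + x))
B(27)/(-62498) = (-33/20 + 27**2 + (2639/40)*27)/(-62498) = (-33/20 + 729 + 71253/40)*(-1/62498) = (100347/40)*(-1/62498) = -100347/2499920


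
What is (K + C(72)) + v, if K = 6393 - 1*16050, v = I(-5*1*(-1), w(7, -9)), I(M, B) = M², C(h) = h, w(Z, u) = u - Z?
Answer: -9560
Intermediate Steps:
v = 25 (v = (-5*1*(-1))² = (-5*(-1))² = 5² = 25)
K = -9657 (K = 6393 - 16050 = -9657)
(K + C(72)) + v = (-9657 + 72) + 25 = -9585 + 25 = -9560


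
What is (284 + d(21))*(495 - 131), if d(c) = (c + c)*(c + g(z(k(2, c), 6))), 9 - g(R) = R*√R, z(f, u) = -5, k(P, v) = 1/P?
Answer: 562016 + 76440*I*√5 ≈ 5.6202e+5 + 1.7093e+5*I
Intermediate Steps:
g(R) = 9 - R^(3/2) (g(R) = 9 - R*√R = 9 - R^(3/2))
d(c) = 2*c*(9 + c + 5*I*√5) (d(c) = (c + c)*(c + (9 - (-5)^(3/2))) = (2*c)*(c + (9 - (-5)*I*√5)) = (2*c)*(c + (9 + 5*I*√5)) = (2*c)*(9 + c + 5*I*√5) = 2*c*(9 + c + 5*I*√5))
(284 + d(21))*(495 - 131) = (284 + 2*21*(9 + 21 + 5*I*√5))*(495 - 131) = (284 + 2*21*(30 + 5*I*√5))*364 = (284 + (1260 + 210*I*√5))*364 = (1544 + 210*I*√5)*364 = 562016 + 76440*I*√5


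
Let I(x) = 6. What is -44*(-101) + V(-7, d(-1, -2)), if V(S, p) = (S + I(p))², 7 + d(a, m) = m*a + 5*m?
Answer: 4445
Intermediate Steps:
d(a, m) = -7 + 5*m + a*m (d(a, m) = -7 + (m*a + 5*m) = -7 + (a*m + 5*m) = -7 + (5*m + a*m) = -7 + 5*m + a*m)
V(S, p) = (6 + S)² (V(S, p) = (S + 6)² = (6 + S)²)
-44*(-101) + V(-7, d(-1, -2)) = -44*(-101) + (6 - 7)² = 4444 + (-1)² = 4444 + 1 = 4445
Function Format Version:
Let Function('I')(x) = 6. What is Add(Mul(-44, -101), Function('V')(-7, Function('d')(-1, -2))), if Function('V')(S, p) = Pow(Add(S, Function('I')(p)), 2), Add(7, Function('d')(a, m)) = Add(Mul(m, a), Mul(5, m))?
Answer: 4445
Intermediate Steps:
Function('d')(a, m) = Add(-7, Mul(5, m), Mul(a, m)) (Function('d')(a, m) = Add(-7, Add(Mul(m, a), Mul(5, m))) = Add(-7, Add(Mul(a, m), Mul(5, m))) = Add(-7, Add(Mul(5, m), Mul(a, m))) = Add(-7, Mul(5, m), Mul(a, m)))
Function('V')(S, p) = Pow(Add(6, S), 2) (Function('V')(S, p) = Pow(Add(S, 6), 2) = Pow(Add(6, S), 2))
Add(Mul(-44, -101), Function('V')(-7, Function('d')(-1, -2))) = Add(Mul(-44, -101), Pow(Add(6, -7), 2)) = Add(4444, Pow(-1, 2)) = Add(4444, 1) = 4445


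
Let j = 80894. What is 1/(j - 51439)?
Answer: 1/29455 ≈ 3.3950e-5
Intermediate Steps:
1/(j - 51439) = 1/(80894 - 51439) = 1/29455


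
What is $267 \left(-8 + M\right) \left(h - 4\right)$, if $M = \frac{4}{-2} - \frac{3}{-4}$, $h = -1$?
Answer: $\frac{49395}{4} \approx 12349.0$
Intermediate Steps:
$M = - \frac{5}{4}$ ($M = 4 \left(- \frac{1}{2}\right) - - \frac{3}{4} = -2 + \frac{3}{4} = - \frac{5}{4} \approx -1.25$)
$267 \left(-8 + M\right) \left(h - 4\right) = 267 \left(-8 - \frac{5}{4}\right) \left(-1 - 4\right) = 267 \left(\left(- \frac{37}{4}\right) \left(-5\right)\right) = 267 \cdot \frac{185}{4} = \frac{49395}{4}$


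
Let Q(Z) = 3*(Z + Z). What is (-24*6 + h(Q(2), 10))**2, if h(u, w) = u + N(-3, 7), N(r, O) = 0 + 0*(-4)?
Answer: 17424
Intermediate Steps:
N(r, O) = 0 (N(r, O) = 0 + 0 = 0)
Q(Z) = 6*Z (Q(Z) = 3*(2*Z) = 6*Z)
h(u, w) = u (h(u, w) = u + 0 = u)
(-24*6 + h(Q(2), 10))**2 = (-24*6 + 6*2)**2 = (-144 + 12)**2 = (-132)**2 = 17424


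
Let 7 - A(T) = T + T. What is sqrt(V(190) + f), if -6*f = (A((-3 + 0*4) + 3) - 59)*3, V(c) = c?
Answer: 6*sqrt(6) ≈ 14.697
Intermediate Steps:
A(T) = 7 - 2*T (A(T) = 7 - (T + T) = 7 - 2*T)
f = 26 (f = -((7 - 2*((-3 + 0*4) + 3)) - 59)*3/6 = -((7 - 2*((-3 + 0) + 3)) - 59)*3/6 = -((7 - 2*(-3 + 3)) - 59)*3/6 = -((7 - 2*0) - 59)*3/6 = -((7 + 0) - 59)*3/6 = -(7 - 59)*3/6 = -(-26)*3/3 = -1/6*(-156) = 26)
sqrt(V(190) + f) = sqrt(190 + 26) = sqrt(216) = 6*sqrt(6)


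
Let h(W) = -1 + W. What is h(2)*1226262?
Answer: 1226262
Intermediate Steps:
h(2)*1226262 = (-1 + 2)*1226262 = 1*1226262 = 1226262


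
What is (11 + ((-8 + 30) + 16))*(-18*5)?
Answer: -4410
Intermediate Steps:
(11 + ((-8 + 30) + 16))*(-18*5) = (11 + (22 + 16))*(-90) = (11 + 38)*(-90) = 49*(-90) = -4410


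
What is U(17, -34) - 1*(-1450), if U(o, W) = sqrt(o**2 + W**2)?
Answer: 1450 + 17*sqrt(5) ≈ 1488.0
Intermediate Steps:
U(o, W) = sqrt(W**2 + o**2)
U(17, -34) - 1*(-1450) = sqrt((-34)**2 + 17**2) - 1*(-1450) = sqrt(1156 + 289) + 1450 = sqrt(1445) + 1450 = 17*sqrt(5) + 1450 = 1450 + 17*sqrt(5)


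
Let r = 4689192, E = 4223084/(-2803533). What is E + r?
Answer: 13146300292252/2803533 ≈ 4.6892e+6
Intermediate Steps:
E = -4223084/2803533 (E = 4223084*(-1/2803533) = -4223084/2803533 ≈ -1.5063)
E + r = -4223084/2803533 + 4689192 = 13146300292252/2803533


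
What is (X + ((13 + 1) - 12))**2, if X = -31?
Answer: 841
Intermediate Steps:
(X + ((13 + 1) - 12))**2 = (-31 + ((13 + 1) - 12))**2 = (-31 + (14 - 12))**2 = (-31 + 2)**2 = (-29)**2 = 841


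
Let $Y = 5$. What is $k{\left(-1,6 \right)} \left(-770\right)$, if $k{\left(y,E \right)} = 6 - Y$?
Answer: $-770$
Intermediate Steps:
$k{\left(y,E \right)} = 1$ ($k{\left(y,E \right)} = 6 - 5 = 1$)
$k{\left(-1,6 \right)} \left(-770\right) = 1 \left(-770\right) = -770$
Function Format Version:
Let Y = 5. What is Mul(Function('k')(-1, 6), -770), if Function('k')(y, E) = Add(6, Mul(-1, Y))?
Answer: -770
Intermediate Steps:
Function('k')(y, E) = 1 (Function('k')(y, E) = Add(6, Mul(-1, 5)) = Add(6, -5) = 1)
Mul(Function('k')(-1, 6), -770) = Mul(1, -770) = -770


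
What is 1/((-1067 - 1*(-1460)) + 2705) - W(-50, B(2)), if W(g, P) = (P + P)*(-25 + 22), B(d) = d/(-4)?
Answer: -9293/3098 ≈ -2.9997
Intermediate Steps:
B(d) = -d/4 (B(d) = d*(-¼) = -d/4)
W(g, P) = -6*P (W(g, P) = (2*P)*(-3) = -6*P)
1/((-1067 - 1*(-1460)) + 2705) - W(-50, B(2)) = 1/((-1067 - 1*(-1460)) + 2705) - (-6)*(-¼*2) = 1/((-1067 + 1460) + 2705) - (-6)*(-1)/2 = 1/(393 + 2705) - 1*3 = 1/3098 - 3 = -9293/3098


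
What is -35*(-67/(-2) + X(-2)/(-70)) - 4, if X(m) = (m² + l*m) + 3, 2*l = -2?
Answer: -1172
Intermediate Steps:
l = -1 (l = (½)*(-2) = -1)
X(m) = 3 + m² - m (X(m) = (m² - m) + 3 = 3 + m² - m)
-35*(-67/(-2) + X(-2)/(-70)) - 4 = -35*(-67/(-2) + (3 + (-2)² - 1*(-2))/(-70)) - 4 = -35*(-67*(-½) + (3 + 4 + 2)*(-1/70)) - 4 = -35*(67/2 + 9*(-1/70)) - 4 = -35*(67/2 - 9/70) - 4 = -35*1168/35 - 4 = -1168 - 4 = -1172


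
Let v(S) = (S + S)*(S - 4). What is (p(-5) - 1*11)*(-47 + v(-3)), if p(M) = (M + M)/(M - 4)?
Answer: 445/9 ≈ 49.444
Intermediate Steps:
p(M) = 2*M/(-4 + M) (p(M) = (2*M)/(-4 + M) = 2*M/(-4 + M))
v(S) = 2*S*(-4 + S) (v(S) = (2*S)*(-4 + S) = 2*S*(-4 + S))
(p(-5) - 1*11)*(-47 + v(-3)) = (2*(-5)/(-4 - 5) - 1*11)*(-47 + 2*(-3)*(-4 - 3)) = (2*(-5)/(-9) - 11)*(-47 + 2*(-3)*(-7)) = (2*(-5)*(-⅑) - 11)*(-47 + 42) = (10/9 - 11)*(-5) = -89/9*(-5) = 445/9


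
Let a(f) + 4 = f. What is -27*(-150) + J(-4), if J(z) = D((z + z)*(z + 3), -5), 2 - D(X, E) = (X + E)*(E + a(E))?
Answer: 4094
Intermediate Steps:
a(f) = -4 + f
D(X, E) = 2 - (-4 + 2*E)*(E + X) (D(X, E) = 2 - (X + E)*(E + (-4 + E)) = 2 - (E + X)*(-4 + 2*E) = 2 - (-4 + 2*E)*(E + X))
J(z) = -68 + 28*z*(3 + z) (J(z) = 2 - 2*(-5)² + 4*(-5) + 4*((z + z)*(z + 3)) - 2*(-5)*(z + z)*(z + 3) = 2 - 2*25 - 20 + 4*((2*z)*(3 + z)) - 2*(-5)*(2*z)*(3 + z) = 2 - 50 - 20 + 4*(2*z*(3 + z)) - 2*(-5)*2*z*(3 + z) = 2 - 50 - 20 + 8*z*(3 + z) + 20*z*(3 + z) = -68 + 28*z*(3 + z))
-27*(-150) + J(-4) = -27*(-150) + (-68 + 28*(-4)*(3 - 4)) = 4050 + (-68 + 28*(-4)*(-1)) = 4050 + (-68 + 112) = 4050 + 44 = 4094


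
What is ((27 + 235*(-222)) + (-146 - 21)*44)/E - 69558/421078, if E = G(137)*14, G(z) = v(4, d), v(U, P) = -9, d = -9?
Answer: 1788684785/3789702 ≈ 471.99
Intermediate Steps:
G(z) = -9
E = -126 (E = -9*14 = -126)
((27 + 235*(-222)) + (-146 - 21)*44)/E - 69558/421078 = ((27 + 235*(-222)) + (-146 - 21)*44)/(-126) - 69558/421078 = ((27 - 52170) - 167*44)*(-1/126) - 69558*1/421078 = (-52143 - 7348)*(-1/126) - 34779/210539 = -59491*(-1/126) - 34779/210539 = 59491/126 - 34779/210539 = 1788684785/3789702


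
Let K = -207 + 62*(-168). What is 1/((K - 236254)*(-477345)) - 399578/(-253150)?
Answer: 4708846982459272/2983258872117975 ≈ 1.5784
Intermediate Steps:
K = -10623 (K = -207 - 10416 = -10623)
1/((K - 236254)*(-477345)) - 399578/(-253150) = 1/(-10623 - 236254*(-477345)) - 399578/(-253150) = -1/477345/(-246877) - 399578*(-1/253150) = -1/246877*(-1/477345) + 199789/126575 = 1/117845501565 + 199789/126575 = 4708846982459272/2983258872117975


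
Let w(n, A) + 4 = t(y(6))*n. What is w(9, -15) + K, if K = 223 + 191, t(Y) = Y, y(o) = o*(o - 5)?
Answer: 464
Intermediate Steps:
y(o) = o*(-5 + o)
w(n, A) = -4 + 6*n (w(n, A) = -4 + (6*(-5 + 6))*n = -4 + (6*1)*n = -4 + 6*n)
K = 414
w(9, -15) + K = (-4 + 6*9) + 414 = (-4 + 54) + 414 = 50 + 414 = 464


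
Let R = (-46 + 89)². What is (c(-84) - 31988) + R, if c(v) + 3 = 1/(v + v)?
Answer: -5063857/168 ≈ -30142.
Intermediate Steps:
R = 1849 (R = 43² = 1849)
c(v) = -3 + 1/(2*v) (c(v) = -3 + 1/(v + v) = -3 + 1/(2*v))
(c(-84) - 31988) + R = ((-3 + (½)/(-84)) - 31988) + 1849 = ((-3 + (½)*(-1/84)) - 31988) + 1849 = ((-3 - 1/168) - 31988) + 1849 = (-505/168 - 31988) + 1849 = -5374489/168 + 1849 = -5063857/168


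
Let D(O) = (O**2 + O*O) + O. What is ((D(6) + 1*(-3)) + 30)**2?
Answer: 11025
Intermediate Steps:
D(O) = O + 2*O**2 (D(O) = (O**2 + O**2) + O = 2*O**2 + O = O + 2*O**2)
((D(6) + 1*(-3)) + 30)**2 = ((6*(1 + 2*6) + 1*(-3)) + 30)**2 = ((6*(1 + 12) - 3) + 30)**2 = ((6*13 - 3) + 30)**2 = ((78 - 3) + 30)**2 = (75 + 30)**2 = 105**2 = 11025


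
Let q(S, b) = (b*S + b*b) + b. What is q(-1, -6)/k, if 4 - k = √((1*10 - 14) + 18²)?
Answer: -9/19 - 18*√5/19 ≈ -2.5921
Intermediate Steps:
q(S, b) = b + b² + S*b (q(S, b) = (S*b + b²) + b = (b² + S*b) + b = b + b² + S*b)
k = 4 - 8*√5 (k = 4 - √((1*10 - 14) + 18²) = 4 - √((10 - 14) + 324) = 4 - √(-4 + 324) = 4 - √320 = 4 - 8*√5 ≈ -13.889)
q(-1, -6)/k = (-6*(1 - 1 - 6))/(4 - 8*√5) = (-6*(-6))/(4 - 8*√5) = 36/(4 - 8*√5)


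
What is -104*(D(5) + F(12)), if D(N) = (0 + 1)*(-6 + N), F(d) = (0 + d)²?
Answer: -14872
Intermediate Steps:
F(d) = d²
D(N) = -6 + N (D(N) = 1*(-6 + N) = -6 + N)
-104*(D(5) + F(12)) = -104*((-6 + 5) + 12²) = -104*(-1 + 144) = -104*143 = -14872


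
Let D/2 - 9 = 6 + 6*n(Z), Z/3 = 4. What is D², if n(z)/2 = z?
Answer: 101124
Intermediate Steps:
Z = 12 (Z = 3*4 = 12)
n(z) = 2*z
D = 318 (D = 18 + 2*(6 + 6*(2*12)) = 18 + 2*(6 + 6*24) = 18 + 2*(6 + 144) = 18 + 2*150 = 18 + 300 = 318)
D² = 318² = 101124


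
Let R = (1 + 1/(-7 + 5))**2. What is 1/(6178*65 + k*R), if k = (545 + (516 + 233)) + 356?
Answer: 2/803965 ≈ 2.4877e-6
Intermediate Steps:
k = 1650 (k = (545 + 749) + 356 = 1294 + 356 = 1650)
R = 1/4 (R = (1 + 1/(-2))**2 = (1 - 1/2)**2 = (1/2)**2 = 1/4 ≈ 0.25000)
1/(6178*65 + k*R) = 1/(6178*65 + 1650*(1/4)) = 1/(401570 + 825/2) = 1/(803965/2) = 2/803965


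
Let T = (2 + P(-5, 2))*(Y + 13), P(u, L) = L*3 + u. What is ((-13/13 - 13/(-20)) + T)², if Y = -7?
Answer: 124609/400 ≈ 311.52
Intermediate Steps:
P(u, L) = u + 3*L (P(u, L) = 3*L + u = u + 3*L)
T = 18 (T = (2 + (-5 + 3*2))*(-7 + 13) = (2 + (-5 + 6))*6 = (2 + 1)*6 = 3*6 = 18)
((-13/13 - 13/(-20)) + T)² = ((-13/13 - 13/(-20)) + 18)² = ((-13*1/13 - 13*(-1/20)) + 18)² = ((-1 + 13/20) + 18)² = (-7/20 + 18)² = (353/20)² = 124609/400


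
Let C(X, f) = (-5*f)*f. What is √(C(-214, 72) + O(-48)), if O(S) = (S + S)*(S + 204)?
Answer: 24*I*√71 ≈ 202.23*I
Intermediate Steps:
O(S) = 2*S*(204 + S) (O(S) = (2*S)*(204 + S) = 2*S*(204 + S))
C(X, f) = -5*f²
√(C(-214, 72) + O(-48)) = √(-5*72² + 2*(-48)*(204 - 48)) = √(-5*5184 + 2*(-48)*156) = √(-25920 - 14976) = √(-40896) = 24*I*√71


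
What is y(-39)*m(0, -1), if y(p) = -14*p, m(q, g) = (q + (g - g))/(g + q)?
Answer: 0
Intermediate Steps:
m(q, g) = q/(g + q) (m(q, g) = (q + 0)/(g + q) = q/(g + q))
y(-39)*m(0, -1) = (-14*(-39))*(0/(-1 + 0)) = 546*(0/(-1)) = 546*(0*(-1)) = 546*0 = 0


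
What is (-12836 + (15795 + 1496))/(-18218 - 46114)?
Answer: -495/7148 ≈ -0.069250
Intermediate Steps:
(-12836 + (15795 + 1496))/(-18218 - 46114) = (-12836 + 17291)/(-64332) = 4455*(-1/64332) = -495/7148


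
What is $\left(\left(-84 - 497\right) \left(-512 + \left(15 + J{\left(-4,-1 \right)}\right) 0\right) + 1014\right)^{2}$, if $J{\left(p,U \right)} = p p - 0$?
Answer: $89093892196$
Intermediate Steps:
$J{\left(p,U \right)} = p^{2}$ ($J{\left(p,U \right)} = p^{2} + 0 = p^{2}$)
$\left(\left(-84 - 497\right) \left(-512 + \left(15 + J{\left(-4,-1 \right)}\right) 0\right) + 1014\right)^{2} = \left(\left(-84 - 497\right) \left(-512 + \left(15 + \left(-4\right)^{2}\right) 0\right) + 1014\right)^{2} = \left(- 581 \left(-512 + \left(15 + 16\right) 0\right) + 1014\right)^{2} = \left(- 581 \left(-512 + 31 \cdot 0\right) + 1014\right)^{2} = \left(- 581 \left(-512 + 0\right) + 1014\right)^{2} = \left(\left(-581\right) \left(-512\right) + 1014\right)^{2} = \left(297472 + 1014\right)^{2} = 298486^{2} = 89093892196$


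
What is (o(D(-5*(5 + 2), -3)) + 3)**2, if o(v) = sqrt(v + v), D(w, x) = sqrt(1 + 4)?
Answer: (3 + sqrt(2)*5**(1/4))**2 ≈ 26.161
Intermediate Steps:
D(w, x) = sqrt(5)
o(v) = sqrt(2)*sqrt(v) (o(v) = sqrt(2*v) = sqrt(2)*sqrt(v))
(o(D(-5*(5 + 2), -3)) + 3)**2 = (sqrt(2)*sqrt(sqrt(5)) + 3)**2 = (sqrt(2)*5**(1/4) + 3)**2 = (3 + sqrt(2)*5**(1/4))**2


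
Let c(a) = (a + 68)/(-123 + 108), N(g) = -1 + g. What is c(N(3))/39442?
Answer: -7/59163 ≈ -0.00011832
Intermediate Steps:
c(a) = -68/15 - a/15 (c(a) = (68 + a)/(-15) = (68 + a)*(-1/15) = -68/15 - a/15)
c(N(3))/39442 = (-68/15 - (-1 + 3)/15)/39442 = (-68/15 - 1/15*2)*(1/39442) = (-68/15 - 2/15)*(1/39442) = -14/3*1/39442 = -7/59163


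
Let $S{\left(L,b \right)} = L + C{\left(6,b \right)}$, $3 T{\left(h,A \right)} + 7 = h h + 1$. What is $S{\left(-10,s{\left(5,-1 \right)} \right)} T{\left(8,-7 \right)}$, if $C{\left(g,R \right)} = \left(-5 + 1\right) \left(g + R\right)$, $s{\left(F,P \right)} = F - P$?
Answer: $- \frac{3364}{3} \approx -1121.3$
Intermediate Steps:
$T{\left(h,A \right)} = -2 + \frac{h^{2}}{3}$ ($T{\left(h,A \right)} = - \frac{7}{3} + \frac{h h + 1}{3} = - \frac{7}{3} + \frac{h^{2} + 1}{3} = - \frac{7}{3} + \frac{1 + h^{2}}{3} = - \frac{7}{3} + \left(\frac{1}{3} + \frac{h^{2}}{3}\right) = -2 + \frac{h^{2}}{3}$)
$C{\left(g,R \right)} = - 4 R - 4 g$ ($C{\left(g,R \right)} = - 4 \left(R + g\right) = - 4 R - 4 g$)
$S{\left(L,b \right)} = -24 + L - 4 b$ ($S{\left(L,b \right)} = L - \left(24 + 4 b\right) = -24 + L - 4 b$)
$S{\left(-10,s{\left(5,-1 \right)} \right)} T{\left(8,-7 \right)} = \left(-24 - 10 - 4 \left(5 - -1\right)\right) \left(-2 + \frac{8^{2}}{3}\right) = \left(-24 - 10 - 4 \left(5 + 1\right)\right) \left(-2 + \frac{1}{3} \cdot 64\right) = \left(-24 - 10 - 24\right) \left(-2 + \frac{64}{3}\right) = \left(-24 - 10 - 24\right) \frac{58}{3} = \left(-58\right) \frac{58}{3} = - \frac{3364}{3}$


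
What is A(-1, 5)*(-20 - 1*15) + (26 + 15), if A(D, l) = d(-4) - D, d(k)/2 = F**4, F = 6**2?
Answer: -117573114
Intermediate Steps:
F = 36
d(k) = 3359232 (d(k) = 2*36**4 = 2*1679616 = 3359232)
A(D, l) = 3359232 - D
A(-1, 5)*(-20 - 1*15) + (26 + 15) = (3359232 - 1*(-1))*(-20 - 1*15) + (26 + 15) = (3359232 + 1)*(-20 - 15) + 41 = 3359233*(-35) + 41 = -117573155 + 41 = -117573114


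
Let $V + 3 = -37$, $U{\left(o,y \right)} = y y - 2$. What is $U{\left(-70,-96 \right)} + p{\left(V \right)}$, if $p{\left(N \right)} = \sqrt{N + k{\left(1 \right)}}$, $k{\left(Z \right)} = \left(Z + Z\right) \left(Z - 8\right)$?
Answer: $9214 + 3 i \sqrt{6} \approx 9214.0 + 7.3485 i$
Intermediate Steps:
$U{\left(o,y \right)} = -2 + y^{2}$ ($U{\left(o,y \right)} = y^{2} - 2 = -2 + y^{2}$)
$V = -40$ ($V = -3 - 37 = -40$)
$k{\left(Z \right)} = 2 Z \left(-8 + Z\right)$
$p{\left(N \right)} = \sqrt{-14 + N}$ ($p{\left(N \right)} = \sqrt{N + 2 \cdot 1 \left(-8 + 1\right)} = \sqrt{N + 2 \cdot 1 \left(-7\right)} = \sqrt{N - 14} = \sqrt{-14 + N}$)
$U{\left(-70,-96 \right)} + p{\left(V \right)} = \left(-2 + \left(-96\right)^{2}\right) + \sqrt{-14 - 40} = \left(-2 + 9216\right) + \sqrt{-54} = 9214 + 3 i \sqrt{6}$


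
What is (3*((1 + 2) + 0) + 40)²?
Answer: 2401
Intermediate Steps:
(3*((1 + 2) + 0) + 40)² = (3*(3 + 0) + 40)² = (3*3 + 40)² = (9 + 40)² = 49² = 2401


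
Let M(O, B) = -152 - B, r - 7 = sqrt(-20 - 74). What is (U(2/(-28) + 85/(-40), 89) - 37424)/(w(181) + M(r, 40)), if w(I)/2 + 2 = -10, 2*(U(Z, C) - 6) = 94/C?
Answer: 3330155/19224 ≈ 173.23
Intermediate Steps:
U(Z, C) = 6 + 47/C (U(Z, C) = 6 + (94/C)/2 = 6 + 47/C)
w(I) = -24 (w(I) = -4 + 2*(-10) = -4 - 20 = -24)
r = 7 + I*sqrt(94) (r = 7 + sqrt(-20 - 74) = 7 + sqrt(-94) = 7 + I*sqrt(94) ≈ 7.0 + 9.6954*I)
(U(2/(-28) + 85/(-40), 89) - 37424)/(w(181) + M(r, 40)) = ((6 + 47/89) - 37424)/(-24 + (-152 - 1*40)) = ((6 + 47*(1/89)) - 37424)/(-24 + (-152 - 40)) = ((6 + 47/89) - 37424)/(-24 - 192) = (581/89 - 37424)/(-216) = -3330155/89*(-1/216) = 3330155/19224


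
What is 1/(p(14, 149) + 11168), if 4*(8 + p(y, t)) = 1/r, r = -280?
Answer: 1120/12499199 ≈ 8.9606e-5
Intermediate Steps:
p(y, t) = -8961/1120 (p(y, t) = -8 + (¼)/(-280) = -8 + (¼)*(-1/280) = -8 - 1/1120 = -8961/1120)
1/(p(14, 149) + 11168) = 1/(-8961/1120 + 11168) = 1/(12499199/1120) = 1120/12499199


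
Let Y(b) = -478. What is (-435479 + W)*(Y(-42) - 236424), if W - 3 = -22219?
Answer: 108428860890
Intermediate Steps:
W = -22216 (W = 3 - 22219 = -22216)
(-435479 + W)*(Y(-42) - 236424) = (-435479 - 22216)*(-478 - 236424) = -457695*(-236902) = 108428860890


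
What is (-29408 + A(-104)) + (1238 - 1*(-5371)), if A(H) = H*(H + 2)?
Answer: -12191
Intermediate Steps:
A(H) = H*(2 + H)
(-29408 + A(-104)) + (1238 - 1*(-5371)) = (-29408 - 104*(2 - 104)) + (1238 - 1*(-5371)) = (-29408 - 104*(-102)) + (1238 + 5371) = (-29408 + 10608) + 6609 = -18800 + 6609 = -12191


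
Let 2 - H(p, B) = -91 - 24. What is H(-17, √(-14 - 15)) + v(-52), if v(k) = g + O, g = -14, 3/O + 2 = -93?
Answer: 9782/95 ≈ 102.97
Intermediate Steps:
O = -3/95 (O = 3/(-2 - 93) = 3/(-95) = 3*(-1/95) = -3/95 ≈ -0.031579)
H(p, B) = 117 (H(p, B) = 2 - (-91 - 24) = 2 - 1*(-115) = 2 + 115 = 117)
v(k) = -1333/95 (v(k) = -14 - 3/95 = -1333/95)
H(-17, √(-14 - 15)) + v(-52) = 117 - 1333/95 = 9782/95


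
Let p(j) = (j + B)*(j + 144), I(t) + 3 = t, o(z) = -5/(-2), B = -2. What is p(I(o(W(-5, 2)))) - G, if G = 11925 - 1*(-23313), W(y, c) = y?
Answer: -142387/4 ≈ -35597.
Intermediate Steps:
o(z) = 5/2 (o(z) = -5*(-½) = 5/2)
I(t) = -3 + t
p(j) = (-2 + j)*(144 + j) (p(j) = (j - 2)*(j + 144) = (-2 + j)*(144 + j))
G = 35238 (G = 11925 + 23313 = 35238)
p(I(o(W(-5, 2)))) - G = (-288 + (-3 + 5/2)² + 142*(-3 + 5/2)) - 1*35238 = (-288 + (-½)² + 142*(-½)) - 35238 = (-288 + ¼ - 71) - 35238 = -1435/4 - 35238 = -142387/4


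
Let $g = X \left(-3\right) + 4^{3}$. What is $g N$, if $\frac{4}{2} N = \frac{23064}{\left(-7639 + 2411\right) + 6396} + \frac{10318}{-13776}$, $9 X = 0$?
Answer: $\frac{5458540}{8979} \approx 607.92$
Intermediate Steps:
$X = 0$ ($X = \frac{1}{9} \cdot 0 = 0$)
$N = \frac{1364635}{143664}$ ($N = \frac{\frac{23064}{\left(-7639 + 2411\right) + 6396} + \frac{10318}{-13776}}{2} = \frac{\frac{23064}{-5228 + 6396} + 10318 \left(- \frac{1}{13776}\right)}{2} = \frac{\frac{23064}{1168} - \frac{737}{984}}{2} = \frac{23064 \cdot \frac{1}{1168} - \frac{737}{984}}{2} = \frac{\frac{2883}{146} - \frac{737}{984}}{2} = \frac{1}{2} \cdot \frac{1364635}{71832} = \frac{1364635}{143664} \approx 9.4988$)
$g = 64$ ($g = 0 \left(-3\right) + 4^{3} = 0 + 64 = 64$)
$g N = 64 \cdot \frac{1364635}{143664} = \frac{5458540}{8979}$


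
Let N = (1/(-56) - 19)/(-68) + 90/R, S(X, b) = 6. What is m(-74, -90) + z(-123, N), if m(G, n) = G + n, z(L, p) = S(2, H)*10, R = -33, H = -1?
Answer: -104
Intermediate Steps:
N = -102525/41888 (N = (1/(-56) - 19)/(-68) + 90/(-33) = (-1/56 - 19)*(-1/68) + 90*(-1/33) = -1065/56*(-1/68) - 30/11 = 1065/3808 - 30/11 = -102525/41888 ≈ -2.4476)
z(L, p) = 60 (z(L, p) = 6*10 = 60)
m(-74, -90) + z(-123, N) = (-74 - 90) + 60 = -164 + 60 = -104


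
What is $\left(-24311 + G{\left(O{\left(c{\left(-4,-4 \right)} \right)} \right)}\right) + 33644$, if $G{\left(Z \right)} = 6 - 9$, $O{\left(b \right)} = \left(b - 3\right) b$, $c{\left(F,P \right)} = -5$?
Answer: $9330$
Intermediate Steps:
$O{\left(b \right)} = b \left(-3 + b\right)$ ($O{\left(b \right)} = \left(-3 + b\right) b = b \left(-3 + b\right)$)
$G{\left(Z \right)} = -3$ ($G{\left(Z \right)} = 6 - 9 = -3$)
$\left(-24311 + G{\left(O{\left(c{\left(-4,-4 \right)} \right)} \right)}\right) + 33644 = \left(-24311 - 3\right) + 33644 = -24314 + 33644 = 9330$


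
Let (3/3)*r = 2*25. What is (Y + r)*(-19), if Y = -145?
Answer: 1805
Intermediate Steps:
r = 50 (r = 2*25 = 50)
(Y + r)*(-19) = (-145 + 50)*(-19) = -95*(-19) = 1805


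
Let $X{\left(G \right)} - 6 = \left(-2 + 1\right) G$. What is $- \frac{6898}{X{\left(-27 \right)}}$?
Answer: $- \frac{6898}{33} \approx -209.03$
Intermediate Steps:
$X{\left(G \right)} = 6 - G$ ($X{\left(G \right)} = 6 + \left(-2 + 1\right) G = 6 - G$)
$- \frac{6898}{X{\left(-27 \right)}} = - \frac{6898}{6 - -27} = - \frac{6898}{6 + 27} = - \frac{6898}{33}$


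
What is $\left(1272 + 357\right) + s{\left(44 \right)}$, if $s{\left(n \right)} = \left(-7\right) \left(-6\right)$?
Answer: $1671$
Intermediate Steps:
$s{\left(n \right)} = 42$
$\left(1272 + 357\right) + s{\left(44 \right)} = \left(1272 + 357\right) + 42 = 1629 + 42 = 1671$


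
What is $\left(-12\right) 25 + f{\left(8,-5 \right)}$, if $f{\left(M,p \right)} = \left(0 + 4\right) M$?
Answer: $-268$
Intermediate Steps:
$f{\left(M,p \right)} = 4 M$
$\left(-12\right) 25 + f{\left(8,-5 \right)} = \left(-12\right) 25 + 4 \cdot 8 = -300 + 32 = -268$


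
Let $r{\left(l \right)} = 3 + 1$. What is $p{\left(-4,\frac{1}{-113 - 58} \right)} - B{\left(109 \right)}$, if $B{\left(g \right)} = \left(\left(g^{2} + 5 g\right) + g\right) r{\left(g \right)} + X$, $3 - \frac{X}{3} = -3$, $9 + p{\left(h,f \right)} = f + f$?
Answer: $- \frac{8578559}{171} \approx -50167.0$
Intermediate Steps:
$r{\left(l \right)} = 4$
$p{\left(h,f \right)} = -9 + 2 f$ ($p{\left(h,f \right)} = -9 + \left(f + f\right) = -9 + 2 f$)
$X = 18$ ($X = 9 - -9 = 9 + 9 = 18$)
$B{\left(g \right)} = 18 + 4 g^{2} + 24 g$ ($B{\left(g \right)} = \left(\left(g^{2} + 5 g\right) + g\right) 4 + 18 = \left(g^{2} + 6 g\right) 4 + 18 = \left(4 g^{2} + 24 g\right) + 18 = 18 + 4 g^{2} + 24 g$)
$p{\left(-4,\frac{1}{-113 - 58} \right)} - B{\left(109 \right)} = \left(-9 + \frac{2}{-113 - 58}\right) - \left(18 + 4 \cdot 109^{2} + 24 \cdot 109\right) = \left(-9 + \frac{2}{-171}\right) - \left(18 + 4 \cdot 11881 + 2616\right) = \left(-9 + 2 \left(- \frac{1}{171}\right)\right) - \left(18 + 47524 + 2616\right) = \left(-9 - \frac{2}{171}\right) - 50158 = - \frac{1541}{171} - 50158 = - \frac{8578559}{171}$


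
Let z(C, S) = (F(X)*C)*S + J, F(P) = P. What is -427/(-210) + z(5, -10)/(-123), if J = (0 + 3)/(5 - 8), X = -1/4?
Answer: 1193/615 ≈ 1.9398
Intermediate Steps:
X = -¼ (X = -1*¼ = -¼ ≈ -0.25000)
J = -1 (J = 3/(-3) = 3*(-⅓) = -1)
z(C, S) = -1 - C*S/4 (z(C, S) = (-C/4)*S - 1 = -C*S/4 - 1 = -1 - C*S/4)
-427/(-210) + z(5, -10)/(-123) = -427/(-210) + (-1 - ¼*5*(-10))/(-123) = -427*(-1/210) + (-1 + 25/2)*(-1/123) = 61/30 + (23/2)*(-1/123) = 61/30 - 23/246 = 1193/615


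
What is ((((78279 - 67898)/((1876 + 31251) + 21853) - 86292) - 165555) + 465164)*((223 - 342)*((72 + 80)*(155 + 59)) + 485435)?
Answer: -39704542140864277/54980 ≈ -7.2216e+11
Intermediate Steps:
((((78279 - 67898)/((1876 + 31251) + 21853) - 86292) - 165555) + 465164)*((223 - 342)*((72 + 80)*(155 + 59)) + 485435) = (((10381/(33127 + 21853) - 86292) - 165555) + 465164)*(-18088*214 + 485435) = (((10381/54980 - 86292) - 165555) + 465164)*(-119*32528 + 485435) = (((10381*(1/54980) - 86292) - 165555) + 465164)*(-3870832 + 485435) = (((10381/54980 - 86292) - 165555) + 465164)*(-3385397) = ((-4744323779/54980 - 165555) + 465164)*(-3385397) = (-13846537679/54980 + 465164)*(-3385397) = (11728179041/54980)*(-3385397) = -39704542140864277/54980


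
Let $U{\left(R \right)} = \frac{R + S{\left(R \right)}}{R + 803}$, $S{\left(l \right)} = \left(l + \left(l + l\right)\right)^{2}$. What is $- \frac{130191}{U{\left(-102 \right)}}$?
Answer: $- \frac{30421297}{31178} \approx -975.73$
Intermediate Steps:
$S{\left(l \right)} = 9 l^{2}$ ($S{\left(l \right)} = \left(l + 2 l\right)^{2} = \left(3 l\right)^{2} = 9 l^{2}$)
$U{\left(R \right)} = \frac{R + 9 R^{2}}{803 + R}$ ($U{\left(R \right)} = \frac{R + 9 R^{2}}{R + 803} = \frac{R + 9 R^{2}}{803 + R}$)
$- \frac{130191}{U{\left(-102 \right)}} = - \frac{130191}{\left(-102\right) \frac{1}{803 - 102} \left(1 + 9 \left(-102\right)\right)} = - \frac{130191}{\left(-102\right) \frac{1}{701} \left(1 - 918\right)} = - \frac{130191}{\left(-102\right) \frac{1}{701} \left(-917\right)} = - \frac{130191}{\frac{93534}{701}} = \left(-130191\right) \frac{701}{93534} = - \frac{30421297}{31178}$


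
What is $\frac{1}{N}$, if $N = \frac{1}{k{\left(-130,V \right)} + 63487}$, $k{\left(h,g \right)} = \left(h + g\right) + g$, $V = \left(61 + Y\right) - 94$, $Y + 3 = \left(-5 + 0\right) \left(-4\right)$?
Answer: $63325$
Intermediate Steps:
$Y = 17$ ($Y = -3 + \left(-5 + 0\right) \left(-4\right) = -3 - -20 = -3 + 20 = 17$)
$V = -16$ ($V = \left(61 + 17\right) - 94 = 78 - 94 = -16$)
$k{\left(h,g \right)} = h + 2 g$ ($k{\left(h,g \right)} = \left(g + h\right) + g = h + 2 g$)
$N = \frac{1}{63325}$ ($N = \frac{1}{\left(-130 + 2 \left(-16\right)\right) + 63487} = \frac{1}{\left(-130 - 32\right) + 63487} = \frac{1}{-162 + 63487} = \frac{1}{63325} \approx 1.5792 \cdot 10^{-5}$)
$\frac{1}{N} = \frac{1}{\frac{1}{63325}} = 63325$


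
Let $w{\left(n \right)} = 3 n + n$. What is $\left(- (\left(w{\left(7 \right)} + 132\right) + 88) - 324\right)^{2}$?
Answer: $327184$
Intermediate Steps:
$w{\left(n \right)} = 4 n$
$\left(- (\left(w{\left(7 \right)} + 132\right) + 88) - 324\right)^{2} = \left(- (\left(4 \cdot 7 + 132\right) + 88) - 324\right)^{2} = \left(- (\left(28 + 132\right) + 88) - 324\right)^{2} = \left(- (160 + 88) - 324\right)^{2} = \left(\left(-1\right) 248 - 324\right)^{2} = \left(-248 - 324\right)^{2} = \left(-572\right)^{2} = 327184$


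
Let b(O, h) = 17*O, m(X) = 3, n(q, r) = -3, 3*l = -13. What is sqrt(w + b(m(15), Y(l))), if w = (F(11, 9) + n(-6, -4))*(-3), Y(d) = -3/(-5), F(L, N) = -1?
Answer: 3*sqrt(7) ≈ 7.9373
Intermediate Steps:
l = -13/3 (l = (1/3)*(-13) = -13/3 ≈ -4.3333)
Y(d) = 3/5 (Y(d) = -3*(-1/5) = 3/5)
w = 12 (w = (-1 - 3)*(-3) = -4*(-3) = 12)
sqrt(w + b(m(15), Y(l))) = sqrt(12 + 17*3) = sqrt(12 + 51) = sqrt(63) = 3*sqrt(7)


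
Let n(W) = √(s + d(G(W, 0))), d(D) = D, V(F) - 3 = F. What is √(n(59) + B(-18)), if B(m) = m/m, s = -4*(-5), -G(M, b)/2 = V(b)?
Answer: √(1 + √14) ≈ 2.1775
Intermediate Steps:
V(F) = 3 + F
G(M, b) = -6 - 2*b (G(M, b) = -2*(3 + b) = -6 - 2*b)
s = 20
B(m) = 1
n(W) = √14 (n(W) = √(20 + (-6 - 2*0)) = √(20 + (-6 + 0)) = √(20 - 6) = √14)
√(n(59) + B(-18)) = √(√14 + 1) = √(1 + √14)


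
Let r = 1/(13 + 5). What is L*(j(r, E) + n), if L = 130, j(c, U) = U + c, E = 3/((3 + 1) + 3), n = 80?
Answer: 659165/63 ≈ 10463.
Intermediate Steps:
r = 1/18 ≈ 0.055556
E = 3/7 (E = 3/(4 + 3) = 3/7 ≈ 0.42857)
L*(j(r, E) + n) = 130*((3/7 + 1/18) + 80) = 130*(61/126 + 80) = 130*(10141/126) = 659165/63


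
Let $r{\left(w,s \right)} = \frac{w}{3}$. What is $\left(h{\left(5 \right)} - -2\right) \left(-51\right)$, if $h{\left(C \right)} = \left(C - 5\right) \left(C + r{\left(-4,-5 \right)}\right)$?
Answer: $-102$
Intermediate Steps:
$r{\left(w,s \right)} = \frac{w}{3}$ ($r{\left(w,s \right)} = w \frac{1}{3} = \frac{w}{3}$)
$h{\left(C \right)} = \left(-5 + C\right) \left(- \frac{4}{3} + C\right)$ ($h{\left(C \right)} = \left(C - 5\right) \left(C + \frac{1}{3} \left(-4\right)\right) = \left(-5 + C\right) \left(C - \frac{4}{3}\right) = \left(-5 + C\right) \left(- \frac{4}{3} + C\right)$)
$\left(h{\left(5 \right)} - -2\right) \left(-51\right) = \left(\left(\frac{20}{3} + 5^{2} - \frac{95}{3}\right) - -2\right) \left(-51\right) = \left(\left(\frac{20}{3} + 25 - \frac{95}{3}\right) + 2\right) \left(-51\right) = \left(0 + 2\right) \left(-51\right) = 2 \left(-51\right) = -102$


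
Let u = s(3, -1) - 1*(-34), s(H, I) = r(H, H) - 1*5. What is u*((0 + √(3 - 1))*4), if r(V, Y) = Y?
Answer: 128*√2 ≈ 181.02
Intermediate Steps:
s(H, I) = -5 + H (s(H, I) = H - 1*5 = H - 5 = -5 + H)
u = 32 (u = (-5 + 3) - 1*(-34) = -2 + 34 = 32)
u*((0 + √(3 - 1))*4) = 32*((0 + √(3 - 1))*4) = 32*((0 + √2)*4) = 32*(√2*4) = 32*(4*√2) = 128*√2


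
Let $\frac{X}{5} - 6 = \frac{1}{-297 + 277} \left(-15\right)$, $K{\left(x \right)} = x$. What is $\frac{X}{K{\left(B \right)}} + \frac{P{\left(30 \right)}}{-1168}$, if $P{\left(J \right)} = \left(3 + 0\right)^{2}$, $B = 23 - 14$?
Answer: $\frac{4371}{1168} \approx 3.7423$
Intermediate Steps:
$B = 9$
$X = \frac{135}{4}$ ($X = 30 + 5 \frac{1}{-297 + 277} \left(-15\right) = 30 + 5 \frac{1}{-20} \left(-15\right) = 30 + 5 \left(\left(- \frac{1}{20}\right) \left(-15\right)\right) = 30 + 5 \cdot \frac{3}{4} = 30 + \frac{15}{4} = \frac{135}{4} \approx 33.75$)
$P{\left(J \right)} = 9$ ($P{\left(J \right)} = 3^{2} = 9$)
$\frac{X}{K{\left(B \right)}} + \frac{P{\left(30 \right)}}{-1168} = \frac{135}{4 \cdot 9} + \frac{9}{-1168} = \frac{135}{4} \cdot \frac{1}{9} + 9 \left(- \frac{1}{1168}\right) = \frac{15}{4} - \frac{9}{1168} = \frac{4371}{1168}$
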